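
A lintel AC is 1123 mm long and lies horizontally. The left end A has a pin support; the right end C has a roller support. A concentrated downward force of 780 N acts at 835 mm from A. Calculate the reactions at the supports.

A_x = 0, A_y = 200.0 N, C_y = 580.0 N

Taking moments about A: C_y·1123 − 780·835 = 0 → C_y = 651300/1123 = 579.964 ≈ 580.0 N.
ΣF_y = 0: A_y + 579.964 − 780 = 0 → A_y = 200.0 N.
ΣF_x = 0: no horizontal applied forces, so A_x = 0.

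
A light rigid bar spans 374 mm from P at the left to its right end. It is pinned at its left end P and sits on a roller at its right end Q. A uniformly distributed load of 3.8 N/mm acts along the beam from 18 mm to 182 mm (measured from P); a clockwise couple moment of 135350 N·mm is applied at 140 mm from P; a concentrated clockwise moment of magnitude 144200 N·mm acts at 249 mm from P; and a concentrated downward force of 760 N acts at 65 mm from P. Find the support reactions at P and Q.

P_x = 0, P_y = 337.0 N, Q_y = 1046 N

Resultant of the distributed load: 3.8 × 164 = 623.2 N at 100 mm from P.
Moments about P: Q_y·374 − (3.8·164)·100 − 135350 − 144200 − 760·65 = 0 → Q_y = 391270/374 = 1046.18 ≈ 1046 N.
ΣF_y = 0: P_y + 1046.18 − 3.8·164 − 760 = 0 → P_y = 337.0 N.
ΣF_x = 0: no horizontal applied forces, so P_x = 0.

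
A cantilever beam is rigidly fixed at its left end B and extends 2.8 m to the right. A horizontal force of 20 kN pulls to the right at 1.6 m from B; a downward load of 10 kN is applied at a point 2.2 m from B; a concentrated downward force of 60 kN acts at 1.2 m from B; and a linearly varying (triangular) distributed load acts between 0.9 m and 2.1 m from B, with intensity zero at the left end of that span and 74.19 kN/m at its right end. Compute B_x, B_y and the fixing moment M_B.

B_x = -20.00 kN, B_y = 114.5 kN, M_B = 169.7 kN·m

Resultant of the triangular load: ½ × 74.19 × 1.2 = 44.514 kN, acting at 1.7 m from B (one-third of the span from the peak).
ΣF_x = 0: B_x + 20 = 0 → B_x = -20.00 kN.
ΣF_y = 0: B_y − 10 − 60 − ½·74.19·1.2 = 0 → B_y = 114.5 kN.
ΣM about B: M_B − 10·2.2 − 60·1.2 − (½·74.19·1.2)·1.7 = 0 → M_B = 169.7 kN·m.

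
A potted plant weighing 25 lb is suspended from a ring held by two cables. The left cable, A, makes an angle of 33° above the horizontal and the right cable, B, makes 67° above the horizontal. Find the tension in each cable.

ΣF_x = 0: −T_A·cos33° + T_B·cos67° = 0 → T_B = 2.14641·T_A.
ΣF_y = 0: T_A·sin33° + T_B·sin67° = 25.
Substitute: T_A·(0.544639 + 2.14641·0.920505) = 25 → T_A = 9.91898 ≈ 9.919 lb.
Then T_B = 2.14641 × 9.91898 = 21.29 lb.

T_A = 9.919 lb, T_B = 21.29 lb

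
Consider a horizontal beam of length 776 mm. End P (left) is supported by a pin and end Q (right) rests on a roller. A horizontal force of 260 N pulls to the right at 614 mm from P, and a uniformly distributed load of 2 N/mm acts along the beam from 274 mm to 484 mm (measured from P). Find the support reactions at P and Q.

P_x = -260.0 N, P_y = 214.9 N, Q_y = 205.1 N

Resultant of the distributed load: 2 × 210 = 420 N at 379 mm from P.
Moments about P: Q_y·776 − (2·210)·379 = 0 → Q_y = 159180/776 = 205.129 ≈ 205.1 N.
ΣF_y = 0: P_y + 205.129 − 2·210 = 0 → P_y = 214.9 N.
ΣF_x = 0: P_x + 260 = 0 → P_x = -260.0 N.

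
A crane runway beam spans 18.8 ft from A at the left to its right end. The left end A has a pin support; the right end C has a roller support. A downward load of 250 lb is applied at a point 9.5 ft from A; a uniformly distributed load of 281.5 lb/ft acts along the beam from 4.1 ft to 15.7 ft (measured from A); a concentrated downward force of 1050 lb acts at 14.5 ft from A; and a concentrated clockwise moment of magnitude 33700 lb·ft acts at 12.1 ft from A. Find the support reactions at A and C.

Resultant of the distributed load: 281.5 × 11.6 = 3265.4 lb at 9.9 ft from A.
Moments about A: C_y·18.8 − 250·9.5 − (281.5·11.6)·9.9 − 1050·14.5 − 33700 = 0 → C_y = 83627.46/18.8 = 4448.27 ≈ 4448 lb.
ΣF_y = 0: A_y + 4448.27 − 250 − 281.5·11.6 − 1050 = 0 → A_y = 117.1 lb.
ΣF_x = 0: no horizontal applied forces, so A_x = 0.

A_x = 0, A_y = 117.1 lb, C_y = 4448 lb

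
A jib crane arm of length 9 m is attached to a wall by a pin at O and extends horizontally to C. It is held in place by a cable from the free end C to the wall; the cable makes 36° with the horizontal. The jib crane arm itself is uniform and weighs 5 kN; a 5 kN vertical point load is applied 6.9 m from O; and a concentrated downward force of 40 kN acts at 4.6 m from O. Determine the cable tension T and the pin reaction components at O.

ΣM about O: T·sin36°·9 − 5·4.5 − 5·6.9 − 40·4.6 = 0 → T = 241/(9·0.587785) = 45.5571 ≈ 45.56 kN.
ΣF_x = 0: O_x − T·cos36° = 0 → O_x = 45.5571 × 0.809017 = 36.86 kN.
ΣF_y = 0: O_y + T·sin36° − 5 − 5 − 40 = 0 → O_y = 50 − 45.5571 × 0.587785 = 23.22 kN.

T = 45.56 kN, O_x = 36.86 kN, O_y = 23.22 kN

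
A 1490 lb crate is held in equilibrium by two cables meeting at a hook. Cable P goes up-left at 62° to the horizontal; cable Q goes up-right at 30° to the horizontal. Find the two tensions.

ΣF_x = 0: −T_P·cos62° + T_Q·cos30° = 0 → T_Q = 0.542099·T_P.
ΣF_y = 0: T_P·sin62° + T_Q·sin30° = 1490.
Substitute: T_P·(0.882948 + 0.542099·0.5) = 1490 → T_P = 1291.16 ≈ 1291 lb.
Then T_Q = 0.542099 × 1291.16 = 699.9 lb.

T_P = 1291 lb, T_Q = 699.9 lb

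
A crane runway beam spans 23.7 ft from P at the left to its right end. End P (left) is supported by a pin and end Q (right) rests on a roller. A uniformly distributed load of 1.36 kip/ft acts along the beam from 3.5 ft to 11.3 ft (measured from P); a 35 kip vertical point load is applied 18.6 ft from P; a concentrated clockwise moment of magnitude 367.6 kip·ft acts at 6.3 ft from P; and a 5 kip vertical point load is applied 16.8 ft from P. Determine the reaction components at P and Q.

P_x = 0, P_y = 0.7726 kip, Q_y = 49.84 kip

Resultant of the distributed load: 1.36 × 7.8 = 10.608 kip at 7.4 ft from P.
Taking moments about P: Q_y·23.7 − (1.36·7.8)·7.4 − 35·18.6 − 367.6 − 5·16.8 = 0 → Q_y = 1181.0992/23.7 = 49.8354 ≈ 49.84 kip.
ΣF_y = 0: P_y + 49.8354 − 1.36·7.8 − 35 − 5 = 0 → P_y = 0.7726 kip.
ΣF_x = 0: no horizontal applied forces, so P_x = 0.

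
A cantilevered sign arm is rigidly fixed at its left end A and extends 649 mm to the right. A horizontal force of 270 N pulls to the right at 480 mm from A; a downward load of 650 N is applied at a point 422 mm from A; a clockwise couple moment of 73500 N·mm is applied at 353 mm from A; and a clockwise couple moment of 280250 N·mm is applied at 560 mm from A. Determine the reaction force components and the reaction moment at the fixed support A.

A_x = -270.0 N, A_y = 650.0 N, M_A = 628000 N·mm

ΣF_x = 0: A_x + 270 = 0 → A_x = -270.0 N.
ΣF_y = 0: A_y − 650 = 0 → A_y = 650.0 N.
ΣM about A: M_A − 650·422 − 73500 − 280250 = 0 → M_A = 628000 N·mm.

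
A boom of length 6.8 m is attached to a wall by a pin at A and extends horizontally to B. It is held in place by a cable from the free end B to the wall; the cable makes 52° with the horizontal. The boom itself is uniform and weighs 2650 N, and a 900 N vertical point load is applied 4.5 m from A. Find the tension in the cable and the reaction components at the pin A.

T = 2437 N, A_x = 1501 N, A_y = 1629 N

ΣM about A: T·sin52°·6.8 − 2650·3.4 − 900·4.5 = 0 → T = 13060/(6.8·0.788011) = 2437.26 ≈ 2437 N.
ΣF_x = 0: A_x − T·cos52° = 0 → A_x = 2437.26 × 0.615661 = 1501 N.
ΣF_y = 0: A_y + T·sin52° − 2650 − 900 = 0 → A_y = 3550 − 2437.26 × 0.788011 = 1629 N.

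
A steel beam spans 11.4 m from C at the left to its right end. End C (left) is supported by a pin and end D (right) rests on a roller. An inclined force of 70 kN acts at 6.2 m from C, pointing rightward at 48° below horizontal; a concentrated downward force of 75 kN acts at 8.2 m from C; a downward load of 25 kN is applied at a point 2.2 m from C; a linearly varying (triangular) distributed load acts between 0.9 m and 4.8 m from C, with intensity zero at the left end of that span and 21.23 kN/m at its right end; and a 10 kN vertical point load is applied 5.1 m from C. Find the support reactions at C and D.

C_x = -46.84 kN, C_y = 99.17 kN, D_y = 104.2 kN

Resultant of the triangular load: ½ × 21.23 × 3.9 = 41.3985 kN, acting at 3.5 m from C (one-third of the span from the peak).
Taking moments about C: D_y·11.4 − 70·sin48°·6.2 − 75·8.2 − 25·2.2 − (½·21.23·3.9)·3.5 − 10·5.1 = 0 → D_y = 1188.42/11.4 = 104.247 ≈ 104.2 kN.
ΣF_y = 0: C_y + 104.247 − 70·sin48° − 75 − 25 − ½·21.23·3.9 − 10 = 0 → C_y = 99.17 kN.
ΣF_x = 0: C_x + 70·cos48° = 0 → C_x = -46.84 kN.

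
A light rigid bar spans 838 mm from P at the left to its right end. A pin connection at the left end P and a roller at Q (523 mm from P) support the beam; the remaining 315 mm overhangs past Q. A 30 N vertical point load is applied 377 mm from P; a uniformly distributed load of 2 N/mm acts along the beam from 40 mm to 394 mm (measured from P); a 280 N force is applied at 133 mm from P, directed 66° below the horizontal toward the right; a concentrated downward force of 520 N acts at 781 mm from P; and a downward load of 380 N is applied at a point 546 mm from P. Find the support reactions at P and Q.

Resultant of the distributed load: 2 × 354 = 708 N at 217 mm from P.
Moments about P: Q_y·523 − 30·377 − (2·354)·217 − 280·sin66°·133 − 520·781 − 380·546 = 0 → Q_y = 812566/523 = 1553.66 ≈ 1554 N.
ΣF_y = 0: P_y + 1553.66 − 30 − 2·354 − 280·sin66° − 520 − 380 = 0 → P_y = 340.1 N.
ΣF_x = 0: P_x + 280·cos66° = 0 → P_x = -113.9 N.

P_x = -113.9 N, P_y = 340.1 N, Q_y = 1554 N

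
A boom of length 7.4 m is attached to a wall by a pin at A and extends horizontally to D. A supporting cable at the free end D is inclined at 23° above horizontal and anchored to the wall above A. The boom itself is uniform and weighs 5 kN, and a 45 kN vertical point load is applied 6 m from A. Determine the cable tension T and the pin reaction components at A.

ΣM about A: T·sin23°·7.4 − 5·3.7 − 45·6 = 0 → T = 288.5/(7.4·0.390731) = 99.7783 ≈ 99.78 kN.
ΣF_x = 0: A_x − T·cos23° = 0 → A_x = 99.7783 × 0.920505 = 91.85 kN.
ΣF_y = 0: A_y + T·sin23° − 5 − 45 = 0 → A_y = 50 − 99.7783 × 0.390731 = 11.01 kN.

T = 99.78 kN, A_x = 91.85 kN, A_y = 11.01 kN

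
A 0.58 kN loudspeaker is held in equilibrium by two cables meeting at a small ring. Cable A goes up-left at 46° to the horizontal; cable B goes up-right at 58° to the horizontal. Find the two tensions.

T_A = 0.3168 kN, T_B = 0.4152 kN

ΣF_x = 0: −T_A·cos46° + T_B·cos58° = 0 → T_B = 1.31088·T_A.
ΣF_y = 0: T_A·sin46° + T_B·sin58° = 0.58.
Substitute: T_A·(0.71934 + 1.31088·0.848048) = 0.58 → T_A = 0.316762 ≈ 0.3168 kN.
Then T_B = 1.31088 × 0.316762 = 0.4152 kN.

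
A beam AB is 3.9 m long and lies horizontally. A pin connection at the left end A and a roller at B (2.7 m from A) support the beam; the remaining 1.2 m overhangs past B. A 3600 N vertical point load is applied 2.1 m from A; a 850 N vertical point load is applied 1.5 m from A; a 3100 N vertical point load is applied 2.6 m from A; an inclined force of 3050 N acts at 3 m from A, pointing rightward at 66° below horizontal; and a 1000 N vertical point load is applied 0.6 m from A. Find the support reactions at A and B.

ΣM about A: B_y·2.7 − 3600·2.1 − 850·1.5 − 3100·2.6 − 3050·sin66°·3 − 1000·0.6 = 0 → B_y = 25853.9/2.7 = 9575.52 ≈ 9576 N.
ΣF_y = 0: A_y + 9575.52 − 3600 − 850 − 3100 − 3050·sin66° − 1000 = 0 → A_y = 1761 N.
ΣF_x = 0: A_x + 3050·cos66° = 0 → A_x = -1241 N.

A_x = -1241 N, A_y = 1761 N, B_y = 9576 N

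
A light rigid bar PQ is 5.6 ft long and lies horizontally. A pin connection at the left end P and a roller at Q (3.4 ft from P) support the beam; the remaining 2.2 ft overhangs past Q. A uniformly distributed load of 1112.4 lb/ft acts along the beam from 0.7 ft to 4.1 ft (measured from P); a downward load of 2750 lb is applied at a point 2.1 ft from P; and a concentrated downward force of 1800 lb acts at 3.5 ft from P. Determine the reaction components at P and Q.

Resultant of the distributed load: 1112.4 × 3.4 = 3782.16 lb at 2.4 ft from P.
Moments about P: Q_y·3.4 − (1112.4·3.4)·2.4 − 2750·2.1 − 1800·3.5 = 0 → Q_y = 21152.184/3.4 = 6221.23 ≈ 6221 lb.
ΣF_y = 0: P_y + 6221.23 − 1112.4·3.4 − 2750 − 1800 = 0 → P_y = 2111 lb.
ΣF_x = 0: no horizontal applied forces, so P_x = 0.

P_x = 0, P_y = 2111 lb, Q_y = 6221 lb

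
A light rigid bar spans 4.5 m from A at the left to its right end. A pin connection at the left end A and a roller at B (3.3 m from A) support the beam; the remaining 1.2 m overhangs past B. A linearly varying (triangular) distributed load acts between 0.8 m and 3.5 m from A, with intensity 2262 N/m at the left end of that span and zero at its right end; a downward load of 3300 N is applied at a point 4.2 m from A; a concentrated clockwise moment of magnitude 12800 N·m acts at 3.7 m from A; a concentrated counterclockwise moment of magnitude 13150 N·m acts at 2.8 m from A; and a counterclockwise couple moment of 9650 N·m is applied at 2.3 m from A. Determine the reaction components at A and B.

A_x = 0, A_y = 3611 N, B_y = 2743 N

Resultant of the triangular load: ½ × 2262 × 2.7 = 3053.7 N, acting at 1.7 m from A (one-third of the span from the peak).
ΣM about A: B_y·3.3 − (½·2262·2.7)·1.7 − 3300·4.2 − 12800 + 13150 + 9650 = 0 → B_y = 9051.29/3.3 = 2742.82 ≈ 2743 N.
ΣF_y = 0: A_y + 2742.82 − ½·2262·2.7 − 3300 = 0 → A_y = 3611 N.
ΣF_x = 0: no horizontal applied forces, so A_x = 0.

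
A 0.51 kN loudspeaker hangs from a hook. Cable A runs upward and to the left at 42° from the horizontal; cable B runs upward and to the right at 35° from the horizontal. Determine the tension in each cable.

T_A = 0.4288 kN, T_B = 0.3890 kN

ΣF_x = 0: −T_A·cos42° + T_B·cos35° = 0 → T_B = 0.907212·T_A.
ΣF_y = 0: T_A·sin42° + T_B·sin35° = 0.51.
Substitute: T_A·(0.669131 + 0.907212·0.573576) = 0.51 → T_A = 0.428757 ≈ 0.4288 kN.
Then T_B = 0.907212 × 0.428757 = 0.3890 kN.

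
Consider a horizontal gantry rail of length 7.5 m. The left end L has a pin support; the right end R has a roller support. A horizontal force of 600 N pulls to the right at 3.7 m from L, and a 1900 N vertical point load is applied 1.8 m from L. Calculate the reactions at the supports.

L_x = -600.0 N, L_y = 1444 N, R_y = 456.0 N

Moments about L: R_y·7.5 − 1900·1.8 = 0 → R_y = 3420/7.5 = 456.0 N.
ΣF_y = 0: L_y + 456 − 1900 = 0 → L_y = 1444 N.
ΣF_x = 0: L_x + 600 = 0 → L_x = -600.0 N.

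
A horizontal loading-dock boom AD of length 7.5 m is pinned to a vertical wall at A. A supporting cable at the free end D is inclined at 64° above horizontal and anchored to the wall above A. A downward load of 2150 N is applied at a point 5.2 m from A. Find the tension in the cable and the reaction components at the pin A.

T = 1659 N, A_x = 727.0 N, A_y = 659.3 N

ΣM about A: T·sin64°·7.5 − 2150·5.2 = 0 → T = 11180/(7.5·0.898794) = 1658.52 ≈ 1659 N.
ΣF_x = 0: A_x − T·cos64° = 0 → A_x = 1658.52 × 0.438371 = 727.0 N.
ΣF_y = 0: A_y + T·sin64° − 2150 = 0 → A_y = 2150 − 1658.52 × 0.898794 = 659.3 N.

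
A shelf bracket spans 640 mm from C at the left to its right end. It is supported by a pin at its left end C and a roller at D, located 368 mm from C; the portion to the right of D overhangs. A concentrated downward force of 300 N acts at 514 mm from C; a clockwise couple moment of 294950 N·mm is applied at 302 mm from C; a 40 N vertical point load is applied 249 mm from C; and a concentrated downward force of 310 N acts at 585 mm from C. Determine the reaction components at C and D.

C_x = 0, C_y = -1090 N, D_y = 1740 N

Taking moments about C: D_y·368 − 300·514 − 294950 − 40·249 − 310·585 = 0 → D_y = 640460/368 = 1740.38 ≈ 1740 N.
ΣF_y = 0: C_y + 1740.38 − 300 − 40 − 310 = 0 → C_y = -1090 N.
ΣF_x = 0: no horizontal applied forces, so C_x = 0.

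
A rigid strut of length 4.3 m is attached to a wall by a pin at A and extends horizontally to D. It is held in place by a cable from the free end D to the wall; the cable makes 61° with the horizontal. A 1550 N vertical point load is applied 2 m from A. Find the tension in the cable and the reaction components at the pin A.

ΣM about A: T·sin61°·4.3 − 1550·2 = 0 → T = 3100/(4.3·0.87462) = 824.278 ≈ 824.3 N.
ΣF_x = 0: A_x − T·cos61° = 0 → A_x = 824.278 × 0.48481 = 399.6 N.
ΣF_y = 0: A_y + T·sin61° − 1550 = 0 → A_y = 1550 − 824.278 × 0.87462 = 829.1 N.

T = 824.3 N, A_x = 399.6 N, A_y = 829.1 N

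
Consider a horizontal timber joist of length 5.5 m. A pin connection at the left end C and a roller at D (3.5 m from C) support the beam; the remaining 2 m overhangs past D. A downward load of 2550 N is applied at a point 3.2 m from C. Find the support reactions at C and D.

C_x = 0, C_y = 218.6 N, D_y = 2331 N

Moments about C: D_y·3.5 − 2550·3.2 = 0 → D_y = 8160/3.5 = 2331.43 ≈ 2331 N.
ΣF_y = 0: C_y + 2331.43 − 2550 = 0 → C_y = 218.6 N.
ΣF_x = 0: no horizontal applied forces, so C_x = 0.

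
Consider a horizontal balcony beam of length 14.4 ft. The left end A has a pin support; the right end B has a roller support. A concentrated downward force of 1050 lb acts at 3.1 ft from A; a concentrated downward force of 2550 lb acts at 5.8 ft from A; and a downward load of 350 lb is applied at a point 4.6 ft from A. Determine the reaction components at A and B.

Taking moments about A: B_y·14.4 − 1050·3.1 − 2550·5.8 − 350·4.6 = 0 → B_y = 19655/14.4 = 1364.93 ≈ 1365 lb.
ΣF_y = 0: A_y + 1364.93 − 1050 − 2550 − 350 = 0 → A_y = 2585 lb.
ΣF_x = 0: no horizontal applied forces, so A_x = 0.

A_x = 0, A_y = 2585 lb, B_y = 1365 lb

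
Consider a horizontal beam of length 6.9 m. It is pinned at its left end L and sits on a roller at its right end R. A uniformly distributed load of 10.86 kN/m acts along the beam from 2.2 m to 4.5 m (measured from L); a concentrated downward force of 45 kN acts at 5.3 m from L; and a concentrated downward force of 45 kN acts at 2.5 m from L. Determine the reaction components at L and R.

L_x = 0, L_y = 51.98 kN, R_y = 63.00 kN

Resultant of the distributed load: 10.86 × 2.3 = 24.978 kN at 3.35 m from L.
Taking moments about L: R_y·6.9 − (10.86·2.3)·3.35 − 45·5.3 − 45·2.5 = 0 → R_y = 434.6763/6.9 = 62.9966 ≈ 63.00 kN.
ΣF_y = 0: L_y + 62.9966 − 10.86·2.3 − 45 − 45 = 0 → L_y = 51.98 kN.
ΣF_x = 0: no horizontal applied forces, so L_x = 0.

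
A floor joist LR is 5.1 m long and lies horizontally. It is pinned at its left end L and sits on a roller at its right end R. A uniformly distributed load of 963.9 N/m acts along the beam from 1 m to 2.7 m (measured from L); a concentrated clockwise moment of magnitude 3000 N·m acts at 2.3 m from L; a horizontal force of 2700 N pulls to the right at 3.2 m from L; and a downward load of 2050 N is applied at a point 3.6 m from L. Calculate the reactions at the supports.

Resultant of the distributed load: 963.9 × 1.7 = 1638.63 N at 1.85 m from L.
Moments about L: R_y·5.1 − (963.9·1.7)·1.85 − 3000 − 2050·3.6 = 0 → R_y = 13411.4655/5.1 = 2629.7 ≈ 2630 N.
ΣF_y = 0: L_y + 2629.7 − 963.9·1.7 − 2050 = 0 → L_y = 1059 N.
ΣF_x = 0: L_x + 2700 = 0 → L_x = -2700 N.

L_x = -2700 N, L_y = 1059 N, R_y = 2630 N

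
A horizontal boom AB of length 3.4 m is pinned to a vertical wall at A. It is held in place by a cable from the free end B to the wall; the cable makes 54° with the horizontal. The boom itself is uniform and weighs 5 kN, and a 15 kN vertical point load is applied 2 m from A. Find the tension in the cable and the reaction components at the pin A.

T = 14.00 kN, A_x = 8.227 kN, A_y = 8.676 kN

ΣM about A: T·sin54°·3.4 − 5·1.7 − 15·2 = 0 → T = 38.5/(3.4·0.809017) = 13.9967 ≈ 14.00 kN.
ΣF_x = 0: A_x − T·cos54° = 0 → A_x = 13.9967 × 0.587785 = 8.227 kN.
ΣF_y = 0: A_y + T·sin54° − 5 − 15 = 0 → A_y = 20 − 13.9967 × 0.809017 = 8.676 kN.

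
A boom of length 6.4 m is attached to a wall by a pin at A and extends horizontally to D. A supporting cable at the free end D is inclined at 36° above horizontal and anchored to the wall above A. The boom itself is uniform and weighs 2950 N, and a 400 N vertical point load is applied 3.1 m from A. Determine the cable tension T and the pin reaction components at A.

ΣM about A: T·sin36°·6.4 − 2950·3.2 − 400·3.1 = 0 → T = 10680/(6.4·0.587785) = 2839.05 ≈ 2839 N.
ΣF_x = 0: A_x − T·cos36° = 0 → A_x = 2839.05 × 0.809017 = 2297 N.
ΣF_y = 0: A_y + T·sin36° − 2950 − 400 = 0 → A_y = 3350 − 2839.05 × 0.587785 = 1681 N.

T = 2839 N, A_x = 2297 N, A_y = 1681 N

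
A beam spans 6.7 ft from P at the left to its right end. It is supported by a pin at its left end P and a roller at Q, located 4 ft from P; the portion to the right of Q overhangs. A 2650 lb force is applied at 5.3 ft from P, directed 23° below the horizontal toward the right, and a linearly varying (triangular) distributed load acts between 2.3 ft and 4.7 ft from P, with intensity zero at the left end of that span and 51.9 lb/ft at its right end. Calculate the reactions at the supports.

P_x = -2439 lb, P_y = -335.0 lb, Q_y = 1433 lb

Resultant of the triangular load: ½ × 51.9 × 2.4 = 62.28 lb, acting at 3.9 ft from P (one-third of the span from the peak).
Moments about P: Q_y·4 − 2650·sin23°·5.3 − (½·51.9·2.4)·3.9 = 0 → Q_y = 5730.71/4 = 1432.68 ≈ 1433 lb.
ΣF_y = 0: P_y + 1432.68 − 2650·sin23° − ½·51.9·2.4 = 0 → P_y = -335.0 lb.
ΣF_x = 0: P_x + 2650·cos23° = 0 → P_x = -2439 lb.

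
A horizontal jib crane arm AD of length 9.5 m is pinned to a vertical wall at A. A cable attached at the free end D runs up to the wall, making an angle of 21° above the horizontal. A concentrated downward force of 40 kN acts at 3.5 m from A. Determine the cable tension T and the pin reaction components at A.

ΣM about A: T·sin21°·9.5 − 40·3.5 = 0 → T = 140/(9.5·0.358368) = 41.1221 ≈ 41.12 kN.
ΣF_x = 0: A_x − T·cos21° = 0 → A_x = 41.1221 × 0.93358 = 38.39 kN.
ΣF_y = 0: A_y + T·sin21° − 40 = 0 → A_y = 40 − 41.1221 × 0.358368 = 25.26 kN.

T = 41.12 kN, A_x = 38.39 kN, A_y = 25.26 kN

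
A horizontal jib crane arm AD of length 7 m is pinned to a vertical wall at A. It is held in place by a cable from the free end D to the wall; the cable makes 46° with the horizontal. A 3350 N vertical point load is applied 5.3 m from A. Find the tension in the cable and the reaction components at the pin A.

ΣM about A: T·sin46°·7 − 3350·5.3 = 0 → T = 17755/(7·0.71934) = 3526.05 ≈ 3526 N.
ΣF_x = 0: A_x − T·cos46° = 0 → A_x = 3526.05 × 0.694658 = 2449 N.
ΣF_y = 0: A_y + T·sin46° − 3350 = 0 → A_y = 3350 − 3526.05 × 0.71934 = 813.6 N.

T = 3526 N, A_x = 2449 N, A_y = 813.6 N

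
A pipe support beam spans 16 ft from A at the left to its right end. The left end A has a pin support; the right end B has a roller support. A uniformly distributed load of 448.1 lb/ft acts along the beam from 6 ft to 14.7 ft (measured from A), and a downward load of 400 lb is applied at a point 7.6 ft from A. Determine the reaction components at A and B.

Resultant of the distributed load: 448.1 × 8.7 = 3898.47 lb at 10.35 ft from A.
Taking moments about A: B_y·16 − (448.1·8.7)·10.35 − 400·7.6 = 0 → B_y = 43389.1645/16 = 2711.82 ≈ 2712 lb.
ΣF_y = 0: A_y + 2711.82 − 448.1·8.7 − 400 = 0 → A_y = 1587 lb.
ΣF_x = 0: no horizontal applied forces, so A_x = 0.

A_x = 0, A_y = 1587 lb, B_y = 2712 lb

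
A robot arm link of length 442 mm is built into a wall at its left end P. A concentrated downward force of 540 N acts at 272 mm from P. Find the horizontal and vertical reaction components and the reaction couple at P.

ΣF_x = 0: P_x = 0.
ΣF_y = 0: P_y − 540 = 0 → P_y = 540.0 N.
ΣM about P: M_P − 540·272 = 0 → M_P = 146900 N·mm.

P_x = 0, P_y = 540.0 N, M_P = 146900 N·mm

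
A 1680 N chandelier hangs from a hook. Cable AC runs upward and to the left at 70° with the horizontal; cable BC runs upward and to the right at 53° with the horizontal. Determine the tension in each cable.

T_AC = 1206 N, T_BC = 685.1 N

ΣF_x = 0: −T_AC·cos70° + T_BC·cos53° = 0 → T_BC = 0.568314·T_AC.
ΣF_y = 0: T_AC·sin70° + T_BC·sin53° = 1680.
Substitute: T_AC·(0.939693 + 0.568314·0.798636) = 1680 → T_AC = 1205.54 ≈ 1206 N.
Then T_BC = 0.568314 × 1205.54 = 685.1 N.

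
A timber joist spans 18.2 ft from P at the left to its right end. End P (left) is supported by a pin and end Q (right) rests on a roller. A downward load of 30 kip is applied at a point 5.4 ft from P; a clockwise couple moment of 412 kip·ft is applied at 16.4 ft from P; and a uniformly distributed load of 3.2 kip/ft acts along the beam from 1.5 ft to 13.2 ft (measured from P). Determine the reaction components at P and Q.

Resultant of the distributed load: 3.2 × 11.7 = 37.44 kip at 7.35 ft from P.
Moments about P: Q_y·18.2 − 30·5.4 − 412 − (3.2·11.7)·7.35 = 0 → Q_y = 849.184/18.2 = 46.6585 ≈ 46.66 kip.
ΣF_y = 0: P_y + 46.6585 − 30 − 3.2·11.7 = 0 → P_y = 20.78 kip.
ΣF_x = 0: no horizontal applied forces, so P_x = 0.

P_x = 0, P_y = 20.78 kip, Q_y = 46.66 kip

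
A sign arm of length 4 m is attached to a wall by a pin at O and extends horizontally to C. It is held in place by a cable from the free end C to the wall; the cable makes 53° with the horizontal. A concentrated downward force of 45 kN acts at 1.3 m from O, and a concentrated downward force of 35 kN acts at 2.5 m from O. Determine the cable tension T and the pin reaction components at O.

ΣM about O: T·sin53°·4 − 45·1.3 − 35·2.5 = 0 → T = 146/(4·0.798636) = 45.7029 ≈ 45.70 kN.
ΣF_x = 0: O_x − T·cos53° = 0 → O_x = 45.7029 × 0.601815 = 27.50 kN.
ΣF_y = 0: O_y + T·sin53° − 45 − 35 = 0 → O_y = 80 − 45.7029 × 0.798636 = 43.50 kN.

T = 45.70 kN, O_x = 27.50 kN, O_y = 43.50 kN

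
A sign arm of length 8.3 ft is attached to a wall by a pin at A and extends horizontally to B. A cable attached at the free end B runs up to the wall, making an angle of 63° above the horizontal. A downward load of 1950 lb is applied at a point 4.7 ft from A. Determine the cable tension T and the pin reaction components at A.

ΣM about A: T·sin63°·8.3 − 1950·4.7 = 0 → T = 9165/(8.3·0.891007) = 1239.29 ≈ 1239 lb.
ΣF_x = 0: A_x − T·cos63° = 0 → A_x = 1239.29 × 0.45399 = 562.6 lb.
ΣF_y = 0: A_y + T·sin63° − 1950 = 0 → A_y = 1950 − 1239.29 × 0.891007 = 845.8 lb.

T = 1239 lb, A_x = 562.6 lb, A_y = 845.8 lb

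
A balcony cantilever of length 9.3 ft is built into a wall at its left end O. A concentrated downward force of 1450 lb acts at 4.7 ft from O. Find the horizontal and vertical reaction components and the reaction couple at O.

O_x = 0, O_y = 1450 lb, M_O = 6815 lb·ft

ΣF_x = 0: O_x = 0.
ΣF_y = 0: O_y − 1450 = 0 → O_y = 1450 lb.
ΣM about O: M_O − 1450·4.7 = 0 → M_O = 6815 lb·ft.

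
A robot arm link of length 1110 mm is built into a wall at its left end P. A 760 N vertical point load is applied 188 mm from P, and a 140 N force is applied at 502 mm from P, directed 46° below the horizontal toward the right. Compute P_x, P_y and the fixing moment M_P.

ΣF_x = 0: P_x + 140·cos46° = 0 → P_x = -97.25 N.
ΣF_y = 0: P_y − 760 − 140·sin46° = 0 → P_y = 860.7 N.
ΣM about P: M_P − 760·188 − 140·sin46°·502 = 0 → M_P = 193400 N·mm.

P_x = -97.25 N, P_y = 860.7 N, M_P = 193400 N·mm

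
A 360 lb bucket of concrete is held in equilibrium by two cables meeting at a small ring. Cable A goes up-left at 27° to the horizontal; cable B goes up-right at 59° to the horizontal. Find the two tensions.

ΣF_x = 0: −T_A·cos27° + T_B·cos59° = 0 → T_B = 1.72998·T_A.
ΣF_y = 0: T_A·sin27° + T_B·sin59° = 360.
Substitute: T_A·(0.45399 + 1.72998·0.857167) = 360 → T_A = 185.867 ≈ 185.9 lb.
Then T_B = 1.72998 × 185.867 = 321.5 lb.

T_A = 185.9 lb, T_B = 321.5 lb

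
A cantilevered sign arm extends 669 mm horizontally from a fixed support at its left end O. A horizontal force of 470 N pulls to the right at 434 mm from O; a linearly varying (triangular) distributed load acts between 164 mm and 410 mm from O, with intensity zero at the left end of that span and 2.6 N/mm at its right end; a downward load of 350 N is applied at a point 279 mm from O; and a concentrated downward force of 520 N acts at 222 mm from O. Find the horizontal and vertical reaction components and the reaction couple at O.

O_x = -470.0 N, O_y = 1190 N, M_O = 318000 N·mm

Resultant of the triangular load: ½ × 2.6 × 246 = 319.8 N, acting at 328 mm from O (one-third of the span from the peak).
ΣF_x = 0: O_x + 470 = 0 → O_x = -470.0 N.
ΣF_y = 0: O_y − ½·2.6·246 − 350 − 520 = 0 → O_y = 1190 N.
ΣM about O: M_O − (½·2.6·246)·328 − 350·279 − 520·222 = 0 → M_O = 318000 N·mm.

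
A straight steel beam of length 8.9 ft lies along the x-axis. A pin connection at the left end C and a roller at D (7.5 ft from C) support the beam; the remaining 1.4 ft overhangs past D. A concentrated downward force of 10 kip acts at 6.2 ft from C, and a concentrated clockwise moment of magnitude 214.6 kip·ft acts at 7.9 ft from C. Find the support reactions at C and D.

ΣM about C: D_y·7.5 − 10·6.2 − 214.6 = 0 → D_y = 276.6/7.5 = 36.88 kip.
ΣF_y = 0: C_y + 36.88 − 10 = 0 → C_y = -26.88 kip.
ΣF_x = 0: no horizontal applied forces, so C_x = 0.

C_x = 0, C_y = -26.88 kip, D_y = 36.88 kip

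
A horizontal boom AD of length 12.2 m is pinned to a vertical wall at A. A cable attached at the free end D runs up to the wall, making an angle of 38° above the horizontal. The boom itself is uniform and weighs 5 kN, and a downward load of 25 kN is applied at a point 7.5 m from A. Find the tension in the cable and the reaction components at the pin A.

ΣM about A: T·sin38°·12.2 − 5·6.1 − 25·7.5 = 0 → T = 218/(12.2·0.615661) = 29.0238 ≈ 29.02 kN.
ΣF_x = 0: A_x − T·cos38° = 0 → A_x = 29.0238 × 0.788011 = 22.87 kN.
ΣF_y = 0: A_y + T·sin38° − 5 − 25 = 0 → A_y = 30 − 29.0238 × 0.615661 = 12.13 kN.

T = 29.02 kN, A_x = 22.87 kN, A_y = 12.13 kN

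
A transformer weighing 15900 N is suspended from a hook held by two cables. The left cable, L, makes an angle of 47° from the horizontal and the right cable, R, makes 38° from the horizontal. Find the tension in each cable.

T_L = 12580 N, T_R = 10890 N

ΣF_x = 0: −T_L·cos47° + T_R·cos38° = 0 → T_R = 0.865468·T_L.
ΣF_y = 0: T_L·sin47° + T_R·sin38° = 15900.
Substitute: T_L·(0.731354 + 0.865468·0.615661) = 15900 → T_L = 12577.2 ≈ 12580 N.
Then T_R = 0.865468 × 12577.2 = 10890 N.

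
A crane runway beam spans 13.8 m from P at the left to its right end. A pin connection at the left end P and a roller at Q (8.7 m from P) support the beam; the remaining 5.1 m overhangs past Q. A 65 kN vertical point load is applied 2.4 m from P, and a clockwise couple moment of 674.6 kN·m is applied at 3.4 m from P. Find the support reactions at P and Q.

P_x = 0, P_y = -30.47 kN, Q_y = 95.47 kN

Taking moments about P: Q_y·8.7 − 65·2.4 − 674.6 = 0 → Q_y = 830.6/8.7 = 95.4713 ≈ 95.47 kN.
ΣF_y = 0: P_y + 95.4713 − 65 = 0 → P_y = -30.47 kN.
ΣF_x = 0: no horizontal applied forces, so P_x = 0.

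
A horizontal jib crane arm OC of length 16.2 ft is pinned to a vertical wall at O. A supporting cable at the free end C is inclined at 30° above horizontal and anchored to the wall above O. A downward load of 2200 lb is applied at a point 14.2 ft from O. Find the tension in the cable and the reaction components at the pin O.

T = 3857 lb, O_x = 3340 lb, O_y = 271.6 lb

ΣM about O: T·sin30°·16.2 − 2200·14.2 = 0 → T = 31240/(16.2·0.5) = 3856.79 ≈ 3857 lb.
ΣF_x = 0: O_x − T·cos30° = 0 → O_x = 3856.79 × 0.866025 = 3340 lb.
ΣF_y = 0: O_y + T·sin30° − 2200 = 0 → O_y = 2200 − 3856.79 × 0.5 = 271.6 lb.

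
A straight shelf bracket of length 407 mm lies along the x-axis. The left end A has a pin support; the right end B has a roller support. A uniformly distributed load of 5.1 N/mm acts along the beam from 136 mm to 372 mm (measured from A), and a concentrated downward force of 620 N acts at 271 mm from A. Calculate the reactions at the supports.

A_x = 0, A_y = 659.6 N, B_y = 1164 N

Resultant of the distributed load: 5.1 × 236 = 1203.6 N at 254 mm from A.
Taking moments about A: B_y·407 − (5.1·236)·254 − 620·271 = 0 → B_y = 473734.4/407 = 1163.97 ≈ 1164 N.
ΣF_y = 0: A_y + 1163.97 − 5.1·236 − 620 = 0 → A_y = 659.6 N.
ΣF_x = 0: no horizontal applied forces, so A_x = 0.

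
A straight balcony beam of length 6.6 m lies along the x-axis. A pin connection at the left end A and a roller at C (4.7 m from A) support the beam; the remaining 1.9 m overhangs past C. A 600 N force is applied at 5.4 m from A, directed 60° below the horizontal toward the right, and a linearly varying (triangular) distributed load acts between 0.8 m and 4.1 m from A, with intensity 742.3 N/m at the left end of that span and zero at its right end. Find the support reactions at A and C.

A_x = -300.0 N, A_y = 652.3 N, C_y = 1092 N

Resultant of the triangular load: ½ × 742.3 × 3.3 = 1224.795 N, acting at 1.9 m from A (one-third of the span from the peak).
ΣM about A: C_y·4.7 − 600·sin60°·5.4 − (½·742.3·3.3)·1.9 = 0 → C_y = 5133.03/4.7 = 1092.13 ≈ 1092 N.
ΣF_y = 0: A_y + 1092.13 − 600·sin60° − ½·742.3·3.3 = 0 → A_y = 652.3 N.
ΣF_x = 0: A_x + 600·cos60° = 0 → A_x = -300.0 N.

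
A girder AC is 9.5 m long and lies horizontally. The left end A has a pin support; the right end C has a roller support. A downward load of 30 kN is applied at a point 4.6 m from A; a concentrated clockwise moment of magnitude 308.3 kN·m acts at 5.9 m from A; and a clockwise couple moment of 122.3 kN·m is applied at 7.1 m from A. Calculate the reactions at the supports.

ΣM about A: C_y·9.5 − 30·4.6 − 308.3 − 122.3 = 0 → C_y = 568.6/9.5 = 59.8526 ≈ 59.85 kN.
ΣF_y = 0: A_y + 59.8526 − 30 = 0 → A_y = -29.85 kN.
ΣF_x = 0: no horizontal applied forces, so A_x = 0.

A_x = 0, A_y = -29.85 kN, C_y = 59.85 kN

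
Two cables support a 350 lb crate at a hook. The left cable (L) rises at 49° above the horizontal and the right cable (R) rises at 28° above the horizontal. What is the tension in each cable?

T_L = 317.2 lb, T_R = 235.7 lb

ΣF_x = 0: −T_L·cos49° + T_R·cos28° = 0 → T_R = 0.743033·T_L.
ΣF_y = 0: T_L·sin49° + T_R·sin28° = 350.
Substitute: T_L·(0.75471 + 0.743033·0.469472) = 350 → T_L = 317.16 ≈ 317.2 lb.
Then T_R = 0.743033 × 317.16 = 235.7 lb.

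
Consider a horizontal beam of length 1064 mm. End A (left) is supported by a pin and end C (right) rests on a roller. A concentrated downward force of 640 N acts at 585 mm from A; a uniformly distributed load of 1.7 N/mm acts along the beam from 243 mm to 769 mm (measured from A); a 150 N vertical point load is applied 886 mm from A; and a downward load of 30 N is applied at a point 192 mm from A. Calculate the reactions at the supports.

A_x = 0, A_y = 806.8 N, C_y = 907.4 N

Resultant of the distributed load: 1.7 × 526 = 894.2 N at 506 mm from A.
Moments about A: C_y·1064 − 640·585 − (1.7·526)·506 − 150·886 − 30·192 = 0 → C_y = 965525.2/1064 = 907.448 ≈ 907.4 N.
ΣF_y = 0: A_y + 907.448 − 640 − 1.7·526 − 150 − 30 = 0 → A_y = 806.8 N.
ΣF_x = 0: no horizontal applied forces, so A_x = 0.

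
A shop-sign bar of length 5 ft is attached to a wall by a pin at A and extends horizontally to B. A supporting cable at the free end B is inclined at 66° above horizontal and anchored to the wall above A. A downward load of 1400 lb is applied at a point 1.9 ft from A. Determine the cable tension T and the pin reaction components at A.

ΣM about A: T·sin66°·5 − 1400·1.9 = 0 → T = 2660/(5·0.913545) = 582.347 ≈ 582.3 lb.
ΣF_x = 0: A_x − T·cos66° = 0 → A_x = 582.347 × 0.406737 = 236.9 lb.
ΣF_y = 0: A_y + T·sin66° − 1400 = 0 → A_y = 1400 − 582.347 × 0.913545 = 868.0 lb.

T = 582.3 lb, A_x = 236.9 lb, A_y = 868.0 lb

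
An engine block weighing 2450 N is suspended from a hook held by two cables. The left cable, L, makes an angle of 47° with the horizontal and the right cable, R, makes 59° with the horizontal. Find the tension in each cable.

ΣF_x = 0: −T_L·cos47° + T_R·cos59° = 0 → T_R = 1.32417·T_L.
ΣF_y = 0: T_L·sin47° + T_R·sin59° = 2450.
Substitute: T_L·(0.731354 + 1.32417·0.857167) = 2450 → T_L = 1312.7 ≈ 1313 N.
Then T_R = 1.32417 × 1312.7 = 1738 N.

T_L = 1313 N, T_R = 1738 N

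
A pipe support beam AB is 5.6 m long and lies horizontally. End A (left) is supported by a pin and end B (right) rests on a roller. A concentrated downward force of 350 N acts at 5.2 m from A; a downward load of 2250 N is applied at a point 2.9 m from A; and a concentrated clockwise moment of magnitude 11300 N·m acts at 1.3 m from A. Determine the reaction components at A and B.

ΣM about A: B_y·5.6 − 350·5.2 − 2250·2.9 − 11300 = 0 → B_y = 19645/5.6 = 3508.04 ≈ 3508 N.
ΣF_y = 0: A_y + 3508.04 − 350 − 2250 = 0 → A_y = -908.0 N.
ΣF_x = 0: no horizontal applied forces, so A_x = 0.

A_x = 0, A_y = -908.0 N, B_y = 3508 N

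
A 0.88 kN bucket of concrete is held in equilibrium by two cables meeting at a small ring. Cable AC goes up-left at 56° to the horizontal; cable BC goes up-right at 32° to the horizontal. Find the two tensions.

T_AC = 0.7467 kN, T_BC = 0.4924 kN

ΣF_x = 0: −T_AC·cos56° + T_BC·cos32° = 0 → T_BC = 0.659388·T_AC.
ΣF_y = 0: T_AC·sin56° + T_BC·sin32° = 0.88.
Substitute: T_AC·(0.829038 + 0.659388·0.529919) = 0.88 → T_AC = 0.746737 ≈ 0.7467 kN.
Then T_BC = 0.659388 × 0.746737 = 0.4924 kN.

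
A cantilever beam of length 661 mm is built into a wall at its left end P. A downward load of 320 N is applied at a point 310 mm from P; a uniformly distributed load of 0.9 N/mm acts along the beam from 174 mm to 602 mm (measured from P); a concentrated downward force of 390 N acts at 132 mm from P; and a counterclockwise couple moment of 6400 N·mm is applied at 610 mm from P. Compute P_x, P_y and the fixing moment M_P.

P_x = 0, P_y = 1095 N, M_P = 293700 N·mm

Resultant of the distributed load: 0.9 × 428 = 385.2 N at 388 mm from P.
ΣF_x = 0: P_x = 0.
ΣF_y = 0: P_y − 320 − 0.9·428 − 390 = 0 → P_y = 1095 N.
ΣM about P: M_P − 320·310 − (0.9·428)·388 − 390·132 + 6400 = 0 → M_P = 293700 N·mm.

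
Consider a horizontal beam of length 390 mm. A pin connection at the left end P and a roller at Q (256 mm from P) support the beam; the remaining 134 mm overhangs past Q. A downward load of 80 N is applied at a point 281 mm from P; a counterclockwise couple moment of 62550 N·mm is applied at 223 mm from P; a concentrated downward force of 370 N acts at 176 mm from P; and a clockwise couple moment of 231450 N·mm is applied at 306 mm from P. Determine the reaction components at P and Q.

P_x = 0, P_y = -552.0 N, Q_y = 1002 N

Moments about P: Q_y·256 − 80·281 + 62550 − 370·176 − 231450 = 0 → Q_y = 256500/256 = 1001.95 ≈ 1002 N.
ΣF_y = 0: P_y + 1001.95 − 80 − 370 = 0 → P_y = -552.0 N.
ΣF_x = 0: no horizontal applied forces, so P_x = 0.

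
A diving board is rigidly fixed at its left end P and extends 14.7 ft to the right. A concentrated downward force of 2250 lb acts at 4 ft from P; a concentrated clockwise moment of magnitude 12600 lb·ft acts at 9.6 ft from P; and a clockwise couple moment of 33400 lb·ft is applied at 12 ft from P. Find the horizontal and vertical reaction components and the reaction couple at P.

P_x = 0, P_y = 2250 lb, M_P = 55000 lb·ft

ΣF_x = 0: P_x = 0.
ΣF_y = 0: P_y − 2250 = 0 → P_y = 2250 lb.
ΣM about P: M_P − 2250·4 − 12600 − 33400 = 0 → M_P = 55000 lb·ft.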